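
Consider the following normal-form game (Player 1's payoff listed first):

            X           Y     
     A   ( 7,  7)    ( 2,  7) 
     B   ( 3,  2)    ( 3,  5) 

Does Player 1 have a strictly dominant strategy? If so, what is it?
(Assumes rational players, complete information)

No strictly dominant strategy exists for Player 1

Work:
A strategy strictly dominates another if it gives a strictly higher payoff against every opponent action. Compare each pair of P1's strategies column-by-column:
  A vs B: [7 vs 3, 2 vs 3] → A does not strictly dominate B (column Y: 2 ≤ 3)
  B vs A: [3 vs 7, 3 vs 2] → B does not strictly dominate A (column X: 3 ≤ 7)
No single strategy strictly dominates all others → no strictly dominant strategy.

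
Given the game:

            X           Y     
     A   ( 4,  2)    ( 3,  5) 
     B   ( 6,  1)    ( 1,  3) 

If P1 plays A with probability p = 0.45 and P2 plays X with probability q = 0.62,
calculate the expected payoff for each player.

E[P1] = 3.884, E[P2] = 2.381

Work:
E[P1] = p·q·π₁(A,X) + p·(1-q)·π₁(A,Y) + (1-p)·q·π₁(B,X) + (1-p)·(1-q)·π₁(B,Y)
= 0.45·0.62·4 + 0.45·0.38·3 + 0.55·0.62·6 + 0.55·0.38·1
= 3.884

E[P2] = 2.381 (similar calculation)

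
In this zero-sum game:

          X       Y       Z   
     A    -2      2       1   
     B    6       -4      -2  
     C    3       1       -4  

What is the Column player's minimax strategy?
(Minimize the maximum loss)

Column should play Z, value = 1

Work:
Column player minimizes Row's maximum payoff:
Column X: max payoff to Row = 6
Column Y: max payoff to Row = 2
Column Z: max payoff to Row = 1
Minimum is 1, achieved by column Z.
Minimax strategy: Z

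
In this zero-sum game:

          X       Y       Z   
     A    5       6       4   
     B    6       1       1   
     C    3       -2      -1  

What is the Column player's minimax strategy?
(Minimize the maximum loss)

Column should play Z, value = 4

Work:
Column player minimizes Row's maximum payoff:
Column X: max payoff to Row = 6
Column Y: max payoff to Row = 6
Column Z: max payoff to Row = 4
Minimum is 4, achieved by column Z.
Minimax strategy: Z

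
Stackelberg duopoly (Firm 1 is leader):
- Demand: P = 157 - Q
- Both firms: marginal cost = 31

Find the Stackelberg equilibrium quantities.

q₁* (leader) = 63.0, q₂* (follower) = 31.5

Work:
Follower's reaction: q₂ = (a - c - q₁)/2
Leader substitutes: π₁ = q₁·(a - q₁ - (a-c-q₁)/2 - c)
FOC: q₁* = (157 - 31)/2 = 63.00
Then: q₂* = (157 - 31 - 63.0)/2 = 31.50
Leader has first-mover advantage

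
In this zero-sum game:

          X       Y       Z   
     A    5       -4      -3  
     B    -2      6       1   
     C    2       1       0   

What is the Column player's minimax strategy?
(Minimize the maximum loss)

Column should play Z, value = 1

Work:
Column player minimizes Row's maximum payoff:
Column X: max payoff to Row = 5
Column Y: max payoff to Row = 6
Column Z: max payoff to Row = 1
Minimum is 1, achieved by column Z.
Minimax strategy: Z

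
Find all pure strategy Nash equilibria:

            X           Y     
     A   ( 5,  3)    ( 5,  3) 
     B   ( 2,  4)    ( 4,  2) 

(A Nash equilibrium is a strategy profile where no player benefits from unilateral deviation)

Nash equilibrium: (A, X), (A, Y)

Work:
Best responses:
  P1 vs X: payoffs [5, 2] → best response A (payoff 5)
  P1 vs Y: payoffs [5, 4] → best response A (payoff 5)
  P2 vs A: payoffs [3, 3] → best response X/Y (payoff 3)
  P2 vs B: payoffs [4, 2] → best response X (payoff 4)
Mutual best responses: (A,X), (A,Y) → Nash equilibria.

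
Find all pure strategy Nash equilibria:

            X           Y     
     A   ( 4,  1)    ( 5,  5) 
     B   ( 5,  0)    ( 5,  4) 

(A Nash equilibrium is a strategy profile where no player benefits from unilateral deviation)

Nash equilibrium: (A, Y), (B, Y)

Work:
Best responses:
  P1 vs X: payoffs [4, 5] → best response B (payoff 5)
  P1 vs Y: payoffs [5, 5] → best response A/B (payoff 5)
  P2 vs A: payoffs [1, 5] → best response Y (payoff 5)
  P2 vs B: payoffs [0, 4] → best response Y (payoff 4)
Mutual best responses: (A,Y), (B,Y) → Nash equilibria.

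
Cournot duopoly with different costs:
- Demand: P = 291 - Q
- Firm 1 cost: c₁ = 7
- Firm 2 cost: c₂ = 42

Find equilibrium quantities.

q₁* = 106.33, q₂* = 71.33

Work:
Reaction: q₁ = (291 - 7 - q₂)/2
Reaction: q₂ = (291 - 42 - q₁)/2
Solve simultaneously:
q₁* = (291 - 2×7 + 42)/3 = 106.33
q₂* = (291 - 2×42 + 7)/3 = 71.33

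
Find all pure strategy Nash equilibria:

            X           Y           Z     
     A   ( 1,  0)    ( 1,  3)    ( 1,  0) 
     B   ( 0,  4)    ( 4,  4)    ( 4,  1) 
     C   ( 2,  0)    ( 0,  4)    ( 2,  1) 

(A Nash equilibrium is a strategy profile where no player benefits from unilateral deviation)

Nash equilibrium: (B, Y)

Work:
Best responses:
  P1 vs X: payoffs [1, 0, 2] → best response C (payoff 2)
  P1 vs Y: payoffs [1, 4, 0] → best response B (payoff 4)
  P1 vs Z: payoffs [1, 4, 2] → best response B (payoff 4)
  P2 vs A: payoffs [0, 3, 0] → best response Y (payoff 3)
  P2 vs B: payoffs [4, 4, 1] → best response X/Y (payoff 4)
  P2 vs C: payoffs [0, 4, 1] → best response Y (payoff 4)
Mutual best responses: (B,Y) → Nash equilibria.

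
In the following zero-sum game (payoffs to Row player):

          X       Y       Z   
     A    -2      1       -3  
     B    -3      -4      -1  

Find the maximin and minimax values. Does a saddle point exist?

Maximin = -3, Minimax = -2, Saddle: False

Work:
Row minimums: [-3, -4] → maximin = -3
Column maximums: [-2, 1, -1] → minimax = -2
No saddle point (maximin ≠ minimax). Mixed strategy needed.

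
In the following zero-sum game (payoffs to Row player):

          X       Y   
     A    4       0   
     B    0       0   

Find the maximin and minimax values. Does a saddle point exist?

Maximin = 0, Minimax = 0, Saddle: True

Work:
Row minimums: [0, 0] → maximin = 0
Column maximums: [4, 0] → minimax = 0
Saddle point exists! Game value = 0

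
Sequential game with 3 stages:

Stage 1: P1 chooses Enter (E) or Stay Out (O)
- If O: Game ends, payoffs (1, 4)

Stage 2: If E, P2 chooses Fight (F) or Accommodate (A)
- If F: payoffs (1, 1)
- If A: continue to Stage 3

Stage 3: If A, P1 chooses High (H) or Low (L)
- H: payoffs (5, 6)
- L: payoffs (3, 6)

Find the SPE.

SPE: (E, A, H); Outcome (5, 6)

Work:
Stage 3: P1 chooses H (5 vs 3)
Stage 2: P2: F->1, A->6 (anticipating H). Choose A
Stage 1: P1: O->1, E->5 (anticipating A, H). Choose E
SPE path: E -> A -> H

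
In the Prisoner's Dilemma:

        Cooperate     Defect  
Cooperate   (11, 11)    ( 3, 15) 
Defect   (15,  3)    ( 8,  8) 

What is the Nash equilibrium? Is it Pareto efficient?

(Defect, Defect) is NE; not Pareto efficient

Work:
Defect dominates Cooperate for both players:
If P2 cooperates: Defect (15) > Cooperate (11)
If P2 defects: Defect (8) > Cooperate (3)
NE: (Defect, Defect) with payoff (8, 8)
But (Cooperate, Cooperate) = (11, 11) Pareto dominates (8, 8)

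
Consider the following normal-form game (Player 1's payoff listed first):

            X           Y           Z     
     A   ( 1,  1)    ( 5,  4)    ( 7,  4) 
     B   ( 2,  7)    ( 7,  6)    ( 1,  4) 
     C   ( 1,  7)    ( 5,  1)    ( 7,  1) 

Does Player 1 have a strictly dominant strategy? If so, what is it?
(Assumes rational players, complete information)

No strictly dominant strategy exists for Player 1

Work:
A strategy strictly dominates another if it gives a strictly higher payoff against every opponent action. Compare each pair of P1's strategies column-by-column:
  A vs B: [1 vs 2, 5 vs 7, 7 vs 1] → A does not strictly dominate B (column X: 1 ≤ 2)
  A vs C: [1 vs 1, 5 vs 5, 7 vs 7] → A does not strictly dominate C (column X: 1 ≤ 1)
  B vs A: [2 vs 1, 7 vs 5, 1 vs 7] → B does not strictly dominate A (column Z: 1 ≤ 7)
  B vs C: [2 vs 1, 7 vs 5, 1 vs 7] → B does not strictly dominate C (column Z: 1 ≤ 7)
  C vs A: [1 vs 1, 5 vs 5, 7 vs 7] → C does not strictly dominate A (column X: 1 ≤ 1)
  C vs B: [1 vs 2, 5 vs 7, 7 vs 1] → C does not strictly dominate B (column X: 1 ≤ 2)
No single strategy strictly dominates all others → no strictly dominant strategy.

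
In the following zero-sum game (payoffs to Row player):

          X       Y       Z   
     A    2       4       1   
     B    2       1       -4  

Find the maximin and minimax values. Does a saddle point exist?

Maximin = 1, Minimax = 1, Saddle: True

Work:
Row minimums: [1, -4] → maximin = 1
Column maximums: [2, 4, 1] → minimax = 1
Saddle point exists! Game value = 1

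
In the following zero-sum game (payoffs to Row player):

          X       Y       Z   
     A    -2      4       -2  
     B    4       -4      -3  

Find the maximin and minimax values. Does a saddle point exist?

Maximin = -2, Minimax = -2, Saddle: True

Work:
Row minimums: [-2, -4] → maximin = -2
Column maximums: [4, 4, -2] → minimax = -2
Saddle point exists! Game value = -2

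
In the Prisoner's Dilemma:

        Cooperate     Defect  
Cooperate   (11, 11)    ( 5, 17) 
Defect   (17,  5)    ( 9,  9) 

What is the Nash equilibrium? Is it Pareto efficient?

(Defect, Defect) is NE; not Pareto efficient

Work:
Defect dominates Cooperate for both players:
If P2 cooperates: Defect (17) > Cooperate (11)
If P2 defects: Defect (9) > Cooperate (5)
NE: (Defect, Defect) with payoff (9, 9)
But (Cooperate, Cooperate) = (11, 11) Pareto dominates (9, 9)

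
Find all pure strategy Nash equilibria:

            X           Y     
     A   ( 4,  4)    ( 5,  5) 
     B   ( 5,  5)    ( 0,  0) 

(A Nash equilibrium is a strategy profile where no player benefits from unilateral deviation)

Nash equilibrium: (A, Y), (B, X)

Work:
Best responses:
  P1 vs X: payoffs [4, 5] → best response B (payoff 5)
  P1 vs Y: payoffs [5, 0] → best response A (payoff 5)
  P2 vs A: payoffs [4, 5] → best response Y (payoff 5)
  P2 vs B: payoffs [5, 0] → best response X (payoff 5)
Mutual best responses: (A,Y), (B,X) → Nash equilibria.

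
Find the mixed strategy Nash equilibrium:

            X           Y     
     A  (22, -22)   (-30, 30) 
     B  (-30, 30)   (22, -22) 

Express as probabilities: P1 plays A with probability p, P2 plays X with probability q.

p = 0.5, q = 0.5

Work:
Find probabilities that make opponent indifferent:
P2 chooses q to make P1 indifferent between A and B
P1 chooses p to make P2 indifferent between X and Y
Mixed NE: P1 plays (A: 0.5, B: 0.5), P2 plays (X: 0.5, Y: 0.5)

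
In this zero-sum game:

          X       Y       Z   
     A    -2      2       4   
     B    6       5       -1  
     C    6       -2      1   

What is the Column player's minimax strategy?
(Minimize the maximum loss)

Column should play Z, value = 4

Work:
Column player minimizes Row's maximum payoff:
Column X: max payoff to Row = 6
Column Y: max payoff to Row = 5
Column Z: max payoff to Row = 4
Minimum is 4, achieved by column Z.
Minimax strategy: Z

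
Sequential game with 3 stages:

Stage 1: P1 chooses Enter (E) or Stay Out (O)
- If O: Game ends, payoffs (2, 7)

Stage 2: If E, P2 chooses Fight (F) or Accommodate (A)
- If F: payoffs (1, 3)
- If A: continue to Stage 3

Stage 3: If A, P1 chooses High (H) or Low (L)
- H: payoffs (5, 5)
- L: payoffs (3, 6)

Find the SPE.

SPE: (E, A, H); Outcome (5, 5)

Work:
Stage 3: P1 chooses H (5 vs 3)
Stage 2: P2: F->3, A->5 (anticipating H). Choose A
Stage 1: P1: O->2, E->5 (anticipating A, H). Choose E
SPE path: E -> A -> H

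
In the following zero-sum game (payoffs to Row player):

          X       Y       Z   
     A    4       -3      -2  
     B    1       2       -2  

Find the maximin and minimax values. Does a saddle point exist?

Maximin = -2, Minimax = -2, Saddle: True

Work:
Row minimums: [-3, -2] → maximin = -2
Column maximums: [4, 2, -2] → minimax = -2
Saddle point exists! Game value = -2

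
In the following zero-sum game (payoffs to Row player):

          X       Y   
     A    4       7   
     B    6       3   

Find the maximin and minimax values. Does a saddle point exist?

Maximin = 4, Minimax = 6, Saddle: False

Work:
Row minimums: [4, 3] → maximin = 4
Column maximums: [6, 7] → minimax = 6
No saddle point (maximin ≠ minimax). Mixed strategy needed.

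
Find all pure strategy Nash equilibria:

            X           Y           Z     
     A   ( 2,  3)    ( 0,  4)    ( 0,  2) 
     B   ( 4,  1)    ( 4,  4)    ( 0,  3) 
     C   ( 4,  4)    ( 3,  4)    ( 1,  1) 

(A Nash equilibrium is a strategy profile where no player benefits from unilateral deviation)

Nash equilibrium: (B, Y), (C, X)

Work:
Best responses:
  P1 vs X: payoffs [2, 4, 4] → best response B/C (payoff 4)
  P1 vs Y: payoffs [0, 4, 3] → best response B (payoff 4)
  P1 vs Z: payoffs [0, 0, 1] → best response C (payoff 1)
  P2 vs A: payoffs [3, 4, 2] → best response Y (payoff 4)
  P2 vs B: payoffs [1, 4, 3] → best response Y (payoff 4)
  P2 vs C: payoffs [4, 4, 1] → best response X/Y (payoff 4)
Mutual best responses: (B,Y), (C,X) → Nash equilibria.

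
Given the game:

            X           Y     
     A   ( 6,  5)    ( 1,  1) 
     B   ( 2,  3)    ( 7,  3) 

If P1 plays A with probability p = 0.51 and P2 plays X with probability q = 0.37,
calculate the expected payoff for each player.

E[P1] = 3.977, E[P2] = 2.7348

Work:
E[P1] = p·q·π₁(A,X) + p·(1-q)·π₁(A,Y) + (1-p)·q·π₁(B,X) + (1-p)·(1-q)·π₁(B,Y)
= 0.51·0.37·6 + 0.51·0.63·1 + 0.49·0.37·2 + 0.49·0.63·7
= 3.977

E[P2] = 2.7348 (similar calculation)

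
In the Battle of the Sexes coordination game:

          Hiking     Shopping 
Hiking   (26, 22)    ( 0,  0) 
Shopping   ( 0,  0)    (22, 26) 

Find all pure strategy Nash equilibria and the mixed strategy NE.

Pure NE: (Hiking, Hiking) and (Shopping, Shopping); Mixed NE: p = 0.5417, q = 0.4583

Work:
Check pure NE:
(Hiking, Hiking): (26, 22) - no unilateral deviation beneficial
(Shopping, Shopping): (22, 26) - no unilateral deviation beneficial
Mixed NE: P1 plays Hiking with p = 0.5417, P2 plays Hiking with q = 0.4583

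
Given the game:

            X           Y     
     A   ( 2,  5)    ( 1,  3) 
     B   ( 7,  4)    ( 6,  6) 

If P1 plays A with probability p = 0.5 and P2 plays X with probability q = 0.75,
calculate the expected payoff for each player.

E[P1] = 4.25, E[P2] = 4.5

Work:
E[P1] = p·q·π₁(A,X) + p·(1-q)·π₁(A,Y) + (1-p)·q·π₁(B,X) + (1-p)·(1-q)·π₁(B,Y)
= 0.5·0.75·2 + 0.5·0.25·1 + 0.5·0.75·7 + 0.5·0.25·6
= 4.25

E[P2] = 4.5 (similar calculation)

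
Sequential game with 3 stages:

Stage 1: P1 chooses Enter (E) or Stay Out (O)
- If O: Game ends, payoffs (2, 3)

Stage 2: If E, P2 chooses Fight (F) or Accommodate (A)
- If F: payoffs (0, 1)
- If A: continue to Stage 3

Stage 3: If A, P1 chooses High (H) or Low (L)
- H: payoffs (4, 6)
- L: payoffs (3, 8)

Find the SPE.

SPE: (E, A, H); Outcome (4, 6)

Work:
Stage 3: P1 chooses H (4 vs 3)
Stage 2: P2: F->1, A->6 (anticipating H). Choose A
Stage 1: P1: O->2, E->4 (anticipating A, H). Choose E
SPE path: E -> A -> H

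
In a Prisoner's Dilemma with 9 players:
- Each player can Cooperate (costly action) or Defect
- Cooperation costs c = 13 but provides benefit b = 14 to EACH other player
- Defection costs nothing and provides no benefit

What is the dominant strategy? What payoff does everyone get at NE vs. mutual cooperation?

Dominant: Defect; NE payoff = 0; Coop payoff = 99

Work:
Defect dominates (saves cost c = 13, benefit to others is external)
NE: All defect → everyone gets 0
If all cooperate: each receives (8)×14 - 13 = 99
Social dilemma: 99 > 0 but NE gives 0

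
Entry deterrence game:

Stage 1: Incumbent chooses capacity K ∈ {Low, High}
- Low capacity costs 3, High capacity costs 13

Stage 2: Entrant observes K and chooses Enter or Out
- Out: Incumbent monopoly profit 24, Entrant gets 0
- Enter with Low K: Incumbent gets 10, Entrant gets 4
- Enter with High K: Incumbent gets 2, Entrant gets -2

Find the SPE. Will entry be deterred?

SPE: (High, Enter|Low, Out|High); Entry deterred. Incumbent net profit = 11

Work:
After Low K: Entrant enters (4 > 0)
After High K: Entrant stays out (-2 < 0)
Incumbent: Low → 10−3=7, High → 24−13=11
Incumbent chooses High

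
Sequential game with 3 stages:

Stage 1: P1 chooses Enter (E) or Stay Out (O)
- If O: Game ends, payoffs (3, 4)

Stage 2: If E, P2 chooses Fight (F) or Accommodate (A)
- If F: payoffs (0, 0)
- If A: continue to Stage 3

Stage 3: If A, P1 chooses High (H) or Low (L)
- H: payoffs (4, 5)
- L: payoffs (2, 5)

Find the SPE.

SPE: (E, A, H); Outcome (4, 5)

Work:
Stage 3: P1 chooses H (4 vs 2)
Stage 2: P2: F->0, A->5 (anticipating H). Choose A
Stage 1: P1: O->3, E->4 (anticipating A, H). Choose E
SPE path: E -> A -> H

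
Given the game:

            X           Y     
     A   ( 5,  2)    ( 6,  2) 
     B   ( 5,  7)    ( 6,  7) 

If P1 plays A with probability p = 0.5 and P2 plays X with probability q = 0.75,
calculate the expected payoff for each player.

E[P1] = 5.25, E[P2] = 4.5

Work:
E[P1] = p·q·π₁(A,X) + p·(1-q)·π₁(A,Y) + (1-p)·q·π₁(B,X) + (1-p)·(1-q)·π₁(B,Y)
= 0.5·0.75·5 + 0.5·0.25·6 + 0.5·0.75·5 + 0.5·0.25·6
= 5.25

E[P2] = 4.5 (similar calculation)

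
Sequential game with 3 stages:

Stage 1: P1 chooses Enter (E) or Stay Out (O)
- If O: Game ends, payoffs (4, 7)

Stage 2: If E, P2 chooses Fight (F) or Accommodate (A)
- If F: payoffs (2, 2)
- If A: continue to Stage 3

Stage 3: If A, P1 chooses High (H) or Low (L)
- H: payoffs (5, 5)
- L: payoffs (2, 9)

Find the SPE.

SPE: (E, A, H); Outcome (5, 5)

Work:
Stage 3: P1 chooses H (5 vs 2)
Stage 2: P2: F->2, A->5 (anticipating H). Choose A
Stage 1: P1: O->4, E->5 (anticipating A, H). Choose E
SPE path: E -> A -> H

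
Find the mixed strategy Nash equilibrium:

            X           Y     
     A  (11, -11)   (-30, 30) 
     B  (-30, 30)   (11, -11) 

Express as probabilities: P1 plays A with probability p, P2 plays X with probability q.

p = 0.5, q = 0.5

Work:
Find probabilities that make opponent indifferent:
P2 chooses q to make P1 indifferent between A and B
P1 chooses p to make P2 indifferent between X and Y
Mixed NE: P1 plays (A: 0.5, B: 0.5), P2 plays (X: 0.5, Y: 0.5)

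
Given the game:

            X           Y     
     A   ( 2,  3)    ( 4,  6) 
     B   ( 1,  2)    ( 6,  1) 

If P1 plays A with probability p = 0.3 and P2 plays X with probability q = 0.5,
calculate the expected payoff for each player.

E[P1] = 3.35, E[P2] = 2.4

Work:
E[P1] = p·q·π₁(A,X) + p·(1-q)·π₁(A,Y) + (1-p)·q·π₁(B,X) + (1-p)·(1-q)·π₁(B,Y)
= 0.3·0.5·2 + 0.3·0.5·4 + 0.7·0.5·1 + 0.7·0.5·6
= 3.35

E[P2] = 2.4 (similar calculation)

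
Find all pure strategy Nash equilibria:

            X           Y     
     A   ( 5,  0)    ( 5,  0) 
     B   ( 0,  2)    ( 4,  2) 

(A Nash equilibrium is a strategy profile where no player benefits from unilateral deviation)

Nash equilibrium: (A, X), (A, Y)

Work:
Best responses:
  P1 vs X: payoffs [5, 0] → best response A (payoff 5)
  P1 vs Y: payoffs [5, 4] → best response A (payoff 5)
  P2 vs A: payoffs [0, 0] → best response X/Y (payoff 0)
  P2 vs B: payoffs [2, 2] → best response X/Y (payoff 2)
Mutual best responses: (A,X), (A,Y) → Nash equilibria.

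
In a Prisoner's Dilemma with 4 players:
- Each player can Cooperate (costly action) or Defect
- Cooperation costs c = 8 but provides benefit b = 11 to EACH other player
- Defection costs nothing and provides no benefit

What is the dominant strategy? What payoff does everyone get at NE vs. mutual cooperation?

Dominant: Defect; NE payoff = 0; Coop payoff = 25

Work:
Defect dominates (saves cost c = 8, benefit to others is external)
NE: All defect → everyone gets 0
If all cooperate: each receives (3)×11 - 8 = 25
Social dilemma: 25 > 0 but NE gives 0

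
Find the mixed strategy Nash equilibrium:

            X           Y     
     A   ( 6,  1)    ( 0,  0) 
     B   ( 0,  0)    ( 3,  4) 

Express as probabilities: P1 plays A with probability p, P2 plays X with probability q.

p = 0.8, q = 0.3333

Work:
Find probabilities that make opponent indifferent:
P2 chooses q to make P1 indifferent between A and B
P1 chooses p to make P2 indifferent between X and Y
Mixed NE: P1 plays (A: 0.8, B: 0.2), P2 plays (X: 0.3333, Y: 0.6667)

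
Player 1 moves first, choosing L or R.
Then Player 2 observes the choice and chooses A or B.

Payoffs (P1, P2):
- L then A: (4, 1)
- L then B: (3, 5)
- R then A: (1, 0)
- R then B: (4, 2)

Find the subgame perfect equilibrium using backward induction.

P1 plays R, P2 plays B after L and B after R; Payoff (4, 2)

Work:
Backward induction:
After L: P2 chooses B → P1 gets 3
After R: P2 chooses B → P1 gets 4
P1 chooses R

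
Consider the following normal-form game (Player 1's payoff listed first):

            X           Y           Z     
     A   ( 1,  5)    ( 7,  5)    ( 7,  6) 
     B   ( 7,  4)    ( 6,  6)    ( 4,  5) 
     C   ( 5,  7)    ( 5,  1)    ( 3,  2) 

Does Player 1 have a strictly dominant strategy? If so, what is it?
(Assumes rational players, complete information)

No strictly dominant strategy exists for Player 1

Work:
A strategy strictly dominates another if it gives a strictly higher payoff against every opponent action. Compare each pair of P1's strategies column-by-column:
  A vs B: [1 vs 7, 7 vs 6, 7 vs 4] → A does not strictly dominate B (column X: 1 ≤ 7)
  A vs C: [1 vs 5, 7 vs 5, 7 vs 3] → A does not strictly dominate C (column X: 1 ≤ 5)
  B vs A: [7 vs 1, 6 vs 7, 4 vs 7] → B does not strictly dominate A (column Y: 6 ≤ 7)
  B vs C: [7 vs 5, 6 vs 5, 4 vs 3] → B strictly dominates C
  C vs A: [5 vs 1, 5 vs 7, 3 vs 7] → C does not strictly dominate A (column Y: 5 ≤ 7)
  C vs B: [5 vs 7, 5 vs 6, 3 vs 4] → C does not strictly dominate B (column X: 5 ≤ 7)
No single strategy strictly dominates all others → no strictly dominant strategy.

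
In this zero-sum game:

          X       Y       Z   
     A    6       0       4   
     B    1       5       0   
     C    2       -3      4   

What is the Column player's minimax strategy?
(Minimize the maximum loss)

Column should play Z, value = 4

Work:
Column player minimizes Row's maximum payoff:
Column X: max payoff to Row = 6
Column Y: max payoff to Row = 5
Column Z: max payoff to Row = 4
Minimum is 4, achieved by column Z.
Minimax strategy: Z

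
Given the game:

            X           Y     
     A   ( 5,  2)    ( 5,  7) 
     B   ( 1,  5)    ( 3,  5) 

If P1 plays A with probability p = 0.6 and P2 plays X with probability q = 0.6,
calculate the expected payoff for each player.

E[P1] = 3.72, E[P2] = 4.4

Work:
E[P1] = p·q·π₁(A,X) + p·(1-q)·π₁(A,Y) + (1-p)·q·π₁(B,X) + (1-p)·(1-q)·π₁(B,Y)
= 0.6·0.6·5 + 0.6·0.4·5 + 0.4·0.6·1 + 0.4·0.4·3
= 3.72

E[P2] = 4.4 (similar calculation)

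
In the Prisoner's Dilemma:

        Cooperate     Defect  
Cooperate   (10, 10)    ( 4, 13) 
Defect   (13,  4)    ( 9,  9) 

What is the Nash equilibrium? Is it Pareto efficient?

(Defect, Defect) is NE; not Pareto efficient

Work:
Defect dominates Cooperate for both players:
If P2 cooperates: Defect (13) > Cooperate (10)
If P2 defects: Defect (9) > Cooperate (4)
NE: (Defect, Defect) with payoff (9, 9)
But (Cooperate, Cooperate) = (10, 10) Pareto dominates (9, 9)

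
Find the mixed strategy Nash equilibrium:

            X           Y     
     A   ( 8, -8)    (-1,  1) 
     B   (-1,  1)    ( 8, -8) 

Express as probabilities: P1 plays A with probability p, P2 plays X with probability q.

p = 0.5, q = 0.5

Work:
Find probabilities that make opponent indifferent:
P2 chooses q to make P1 indifferent between A and B
P1 chooses p to make P2 indifferent between X and Y
Mixed NE: P1 plays (A: 0.5, B: 0.5), P2 plays (X: 0.5, Y: 0.5)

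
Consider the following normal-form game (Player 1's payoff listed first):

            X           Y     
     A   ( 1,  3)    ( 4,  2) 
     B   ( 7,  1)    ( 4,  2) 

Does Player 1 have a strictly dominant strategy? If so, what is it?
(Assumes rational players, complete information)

No strictly dominant strategy exists for Player 1

Work:
A strategy strictly dominates another if it gives a strictly higher payoff against every opponent action. Compare each pair of P1's strategies column-by-column:
  A vs B: [1 vs 7, 4 vs 4] → A does not strictly dominate B (column X: 1 ≤ 7)
  B vs A: [7 vs 1, 4 vs 4] → B does not strictly dominate A (column Y: 4 ≤ 4)
No single strategy strictly dominates all others → no strictly dominant strategy.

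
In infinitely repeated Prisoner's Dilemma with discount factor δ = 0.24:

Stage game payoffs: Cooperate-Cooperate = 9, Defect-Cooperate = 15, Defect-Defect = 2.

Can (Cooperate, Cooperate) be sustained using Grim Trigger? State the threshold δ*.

δ* = 0.4615; since δ = 0.24 < 0.4615, cooperation cannot be sustained

Work:
For Grim Trigger:
Cooperate forever: 9/(1-δ)
Defect then punished: 15 + 2·δ/(1-δ)
Need: 9/(1-δ) ≥ 15 + 2·δ/(1-δ)
Solving: δ ≥ (T-R)/(T-P) = (15-9)/(15-2) = 0.4615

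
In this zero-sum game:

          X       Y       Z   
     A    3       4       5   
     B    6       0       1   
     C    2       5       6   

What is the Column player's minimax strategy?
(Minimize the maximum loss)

Column should play Y, value = 5

Work:
Column player minimizes Row's maximum payoff:
Column X: max payoff to Row = 6
Column Y: max payoff to Row = 5
Column Z: max payoff to Row = 6
Minimum is 5, achieved by column Y.
Minimax strategy: Y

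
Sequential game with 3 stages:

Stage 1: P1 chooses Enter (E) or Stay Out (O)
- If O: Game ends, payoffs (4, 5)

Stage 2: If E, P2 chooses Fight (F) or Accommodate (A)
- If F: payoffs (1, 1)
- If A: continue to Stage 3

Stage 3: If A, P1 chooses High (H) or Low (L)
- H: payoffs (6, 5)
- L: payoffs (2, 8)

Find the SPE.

SPE: (E, A, H); Outcome (6, 5)

Work:
Stage 3: P1 chooses H (6 vs 2)
Stage 2: P2: F->1, A->5 (anticipating H). Choose A
Stage 1: P1: O->4, E->6 (anticipating A, H). Choose E
SPE path: E -> A -> H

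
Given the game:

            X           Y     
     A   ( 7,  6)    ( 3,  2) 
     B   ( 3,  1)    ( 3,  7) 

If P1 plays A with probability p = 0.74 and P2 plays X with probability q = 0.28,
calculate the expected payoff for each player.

E[P1] = 3.8288, E[P2] = 3.692

Work:
E[P1] = p·q·π₁(A,X) + p·(1-q)·π₁(A,Y) + (1-p)·q·π₁(B,X) + (1-p)·(1-q)·π₁(B,Y)
= 0.74·0.28·7 + 0.74·0.72·3 + 0.26·0.28·3 + 0.26·0.72·3
= 3.8288

E[P2] = 3.692 (similar calculation)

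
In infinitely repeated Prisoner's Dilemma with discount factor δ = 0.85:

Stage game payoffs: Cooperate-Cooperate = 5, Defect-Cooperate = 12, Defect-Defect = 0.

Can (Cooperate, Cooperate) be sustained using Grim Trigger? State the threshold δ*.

δ* = 0.5833; since δ = 0.85 ≥ 0.5833, cooperation can be sustained

Work:
For Grim Trigger:
Cooperate forever: 5/(1-δ)
Defect then punished: 12 + 0·δ/(1-δ)
Need: 5/(1-δ) ≥ 12 + 0·δ/(1-δ)
Solving: δ ≥ (T-R)/(T-P) = (12-5)/(12-0) = 0.5833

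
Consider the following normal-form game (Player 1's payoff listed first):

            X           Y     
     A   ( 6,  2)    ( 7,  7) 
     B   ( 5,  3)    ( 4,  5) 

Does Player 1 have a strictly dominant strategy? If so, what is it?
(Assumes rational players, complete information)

Yes, Player 1's strictly dominant strategy is A

Work:
A strategy strictly dominates another if it gives a strictly higher payoff against every opponent action. Compare each pair of P1's strategies column-by-column:
  A vs B: [6 vs 5, 7 vs 4] → A strictly dominates B
  B vs A: [5 vs 6, 4 vs 7] → B does not strictly dominate A (column X: 5 ≤ 6)
A strictly dominates every other strategy → strictly dominant.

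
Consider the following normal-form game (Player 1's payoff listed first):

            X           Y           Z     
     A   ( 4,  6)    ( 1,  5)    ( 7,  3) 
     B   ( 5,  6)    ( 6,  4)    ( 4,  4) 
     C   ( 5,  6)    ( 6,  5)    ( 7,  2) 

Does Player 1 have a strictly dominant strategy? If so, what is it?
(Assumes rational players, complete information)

No strictly dominant strategy exists for Player 1

Work:
A strategy strictly dominates another if it gives a strictly higher payoff against every opponent action. Compare each pair of P1's strategies column-by-column:
  A vs B: [4 vs 5, 1 vs 6, 7 vs 4] → A does not strictly dominate B (column X: 4 ≤ 5)
  A vs C: [4 vs 5, 1 vs 6, 7 vs 7] → A does not strictly dominate C (column X: 4 ≤ 5)
  B vs A: [5 vs 4, 6 vs 1, 4 vs 7] → B does not strictly dominate A (column Z: 4 ≤ 7)
  B vs C: [5 vs 5, 6 vs 6, 4 vs 7] → B does not strictly dominate C (column X: 5 ≤ 5)
  C vs A: [5 vs 4, 6 vs 1, 7 vs 7] → C does not strictly dominate A (column Z: 7 ≤ 7)
  C vs B: [5 vs 5, 6 vs 6, 7 vs 4] → C does not strictly dominate B (column X: 5 ≤ 5)
No single strategy strictly dominates all others → no strictly dominant strategy.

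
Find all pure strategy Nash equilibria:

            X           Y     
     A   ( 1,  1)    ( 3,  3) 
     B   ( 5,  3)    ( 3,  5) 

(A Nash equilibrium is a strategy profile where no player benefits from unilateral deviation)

Nash equilibrium: (A, Y), (B, Y)

Work:
Best responses:
  P1 vs X: payoffs [1, 5] → best response B (payoff 5)
  P1 vs Y: payoffs [3, 3] → best response A/B (payoff 3)
  P2 vs A: payoffs [1, 3] → best response Y (payoff 3)
  P2 vs B: payoffs [3, 5] → best response Y (payoff 5)
Mutual best responses: (A,Y), (B,Y) → Nash equilibria.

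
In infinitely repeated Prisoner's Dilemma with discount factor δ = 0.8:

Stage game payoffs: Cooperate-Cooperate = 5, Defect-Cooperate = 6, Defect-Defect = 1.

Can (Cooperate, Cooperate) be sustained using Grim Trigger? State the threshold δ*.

δ* = 0.2; since δ = 0.8 ≥ 0.2, cooperation can be sustained

Work:
For Grim Trigger:
Cooperate forever: 5/(1-δ)
Defect then punished: 6 + 1·δ/(1-δ)
Need: 5/(1-δ) ≥ 6 + 1·δ/(1-δ)
Solving: δ ≥ (T-R)/(T-P) = (6-5)/(6-1) = 0.2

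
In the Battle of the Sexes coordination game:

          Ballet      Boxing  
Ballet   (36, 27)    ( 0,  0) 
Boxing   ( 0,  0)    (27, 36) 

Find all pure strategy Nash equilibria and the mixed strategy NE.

Pure NE: (Ballet, Ballet) and (Boxing, Boxing); Mixed NE: p = 0.5714, q = 0.4286

Work:
Check pure NE:
(Ballet, Ballet): (36, 27) - no unilateral deviation beneficial
(Boxing, Boxing): (27, 36) - no unilateral deviation beneficial
Mixed NE: P1 plays Ballet with p = 0.5714, P2 plays Ballet with q = 0.4286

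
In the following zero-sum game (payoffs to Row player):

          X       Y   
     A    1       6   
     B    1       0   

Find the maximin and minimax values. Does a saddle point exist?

Maximin = 1, Minimax = 1, Saddle: True

Work:
Row minimums: [1, 0] → maximin = 1
Column maximums: [1, 6] → minimax = 1
Saddle point exists! Game value = 1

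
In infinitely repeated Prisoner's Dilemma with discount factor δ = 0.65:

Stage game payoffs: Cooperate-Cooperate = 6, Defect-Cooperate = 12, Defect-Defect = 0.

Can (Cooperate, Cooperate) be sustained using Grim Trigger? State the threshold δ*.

δ* = 0.5; since δ = 0.65 ≥ 0.5, cooperation can be sustained

Work:
For Grim Trigger:
Cooperate forever: 6/(1-δ)
Defect then punished: 12 + 0·δ/(1-δ)
Need: 6/(1-δ) ≥ 12 + 0·δ/(1-δ)
Solving: δ ≥ (T-R)/(T-P) = (12-6)/(12-0) = 0.5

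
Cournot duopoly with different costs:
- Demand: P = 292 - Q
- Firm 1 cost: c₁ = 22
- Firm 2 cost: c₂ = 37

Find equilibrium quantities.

q₁* = 95.0, q₂* = 80.0

Work:
Reaction: q₁ = (292 - 22 - q₂)/2
Reaction: q₂ = (292 - 37 - q₁)/2
Solve simultaneously:
q₁* = (292 - 2×22 + 37)/3 = 95.0
q₂* = (292 - 2×37 + 22)/3 = 80.0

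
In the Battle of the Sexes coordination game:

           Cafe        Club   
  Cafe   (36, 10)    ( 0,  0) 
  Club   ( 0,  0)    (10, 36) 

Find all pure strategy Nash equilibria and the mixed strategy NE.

Pure NE: (Cafe, Cafe) and (Club, Club); Mixed NE: p = 0.7826, q = 0.2174

Work:
Check pure NE:
(Cafe, Cafe): (36, 10) - no unilateral deviation beneficial
(Club, Club): (10, 36) - no unilateral deviation beneficial
Mixed NE: P1 plays Cafe with p = 0.7826, P2 plays Cafe with q = 0.2174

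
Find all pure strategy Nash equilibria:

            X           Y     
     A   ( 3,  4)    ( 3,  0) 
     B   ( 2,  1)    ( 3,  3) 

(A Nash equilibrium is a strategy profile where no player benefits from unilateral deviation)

Nash equilibrium: (A, X), (B, Y)

Work:
Best responses:
  P1 vs X: payoffs [3, 2] → best response A (payoff 3)
  P1 vs Y: payoffs [3, 3] → best response A/B (payoff 3)
  P2 vs A: payoffs [4, 0] → best response X (payoff 4)
  P2 vs B: payoffs [1, 3] → best response Y (payoff 3)
Mutual best responses: (A,X), (B,Y) → Nash equilibria.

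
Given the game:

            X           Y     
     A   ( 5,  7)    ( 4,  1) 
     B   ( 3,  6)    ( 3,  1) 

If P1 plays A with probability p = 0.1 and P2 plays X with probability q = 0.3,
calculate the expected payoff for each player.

E[P1] = 3.13, E[P2] = 2.53

Work:
E[P1] = p·q·π₁(A,X) + p·(1-q)·π₁(A,Y) + (1-p)·q·π₁(B,X) + (1-p)·(1-q)·π₁(B,Y)
= 0.1·0.3·5 + 0.1·0.7·4 + 0.9·0.3·3 + 0.9·0.7·3
= 3.13

E[P2] = 2.53 (similar calculation)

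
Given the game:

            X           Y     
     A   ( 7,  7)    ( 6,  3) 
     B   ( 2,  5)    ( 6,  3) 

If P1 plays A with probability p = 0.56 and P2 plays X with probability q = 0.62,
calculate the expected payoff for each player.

E[P1] = 5.256, E[P2] = 4.9344

Work:
E[P1] = p·q·π₁(A,X) + p·(1-q)·π₁(A,Y) + (1-p)·q·π₁(B,X) + (1-p)·(1-q)·π₁(B,Y)
= 0.56·0.62·7 + 0.56·0.38·6 + 0.44·0.62·2 + 0.44·0.38·6
= 5.256

E[P2] = 4.9344 (similar calculation)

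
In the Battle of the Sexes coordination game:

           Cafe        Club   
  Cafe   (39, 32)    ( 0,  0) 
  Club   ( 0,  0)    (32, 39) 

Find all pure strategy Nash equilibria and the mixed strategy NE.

Pure NE: (Cafe, Cafe) and (Club, Club); Mixed NE: p = 0.5493, q = 0.4507

Work:
Check pure NE:
(Cafe, Cafe): (39, 32) - no unilateral deviation beneficial
(Club, Club): (32, 39) - no unilateral deviation beneficial
Mixed NE: P1 plays Cafe with p = 0.5493, P2 plays Cafe with q = 0.4507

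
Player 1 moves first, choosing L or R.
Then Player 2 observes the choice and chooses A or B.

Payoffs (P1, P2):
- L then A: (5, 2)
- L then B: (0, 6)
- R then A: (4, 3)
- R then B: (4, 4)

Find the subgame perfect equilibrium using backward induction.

P1 plays R, P2 plays B after L and B after R; Payoff (4, 4)

Work:
Backward induction:
After L: P2 chooses B → P1 gets 0
After R: P2 chooses B → P1 gets 4
P1 chooses R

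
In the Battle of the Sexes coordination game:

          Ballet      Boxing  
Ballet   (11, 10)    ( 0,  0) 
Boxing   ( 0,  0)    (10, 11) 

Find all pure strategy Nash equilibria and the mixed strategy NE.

Pure NE: (Ballet, Ballet) and (Boxing, Boxing); Mixed NE: p = 0.5238, q = 0.4762

Work:
Check pure NE:
(Ballet, Ballet): (11, 10) - no unilateral deviation beneficial
(Boxing, Boxing): (10, 11) - no unilateral deviation beneficial
Mixed NE: P1 plays Ballet with p = 0.5238, P2 plays Ballet with q = 0.4762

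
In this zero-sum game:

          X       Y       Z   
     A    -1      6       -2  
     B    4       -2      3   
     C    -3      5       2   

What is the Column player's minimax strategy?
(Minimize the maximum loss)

Column should play Z, value = 3

Work:
Column player minimizes Row's maximum payoff:
Column X: max payoff to Row = 4
Column Y: max payoff to Row = 6
Column Z: max payoff to Row = 3
Minimum is 3, achieved by column Z.
Minimax strategy: Z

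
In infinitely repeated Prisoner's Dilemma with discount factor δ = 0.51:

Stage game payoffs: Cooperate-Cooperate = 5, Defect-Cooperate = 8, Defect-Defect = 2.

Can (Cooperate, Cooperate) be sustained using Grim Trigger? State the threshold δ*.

δ* = 0.5; since δ = 0.51 ≥ 0.5, cooperation can be sustained

Work:
For Grim Trigger:
Cooperate forever: 5/(1-δ)
Defect then punished: 8 + 2·δ/(1-δ)
Need: 5/(1-δ) ≥ 8 + 2·δ/(1-δ)
Solving: δ ≥ (T-R)/(T-P) = (8-5)/(8-2) = 0.5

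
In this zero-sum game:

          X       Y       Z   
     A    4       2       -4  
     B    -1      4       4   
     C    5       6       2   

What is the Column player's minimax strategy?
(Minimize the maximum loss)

Column should play Z, value = 4

Work:
Column player minimizes Row's maximum payoff:
Column X: max payoff to Row = 5
Column Y: max payoff to Row = 6
Column Z: max payoff to Row = 4
Minimum is 4, achieved by column Z.
Minimax strategy: Z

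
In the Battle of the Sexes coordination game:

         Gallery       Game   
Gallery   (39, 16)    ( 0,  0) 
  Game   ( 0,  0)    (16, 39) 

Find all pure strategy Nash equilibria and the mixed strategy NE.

Pure NE: (Gallery, Gallery) and (Game, Game); Mixed NE: p = 0.7091, q = 0.2909

Work:
Check pure NE:
(Gallery, Gallery): (39, 16) - no unilateral deviation beneficial
(Game, Game): (16, 39) - no unilateral deviation beneficial
Mixed NE: P1 plays Gallery with p = 0.7091, P2 plays Gallery with q = 0.2909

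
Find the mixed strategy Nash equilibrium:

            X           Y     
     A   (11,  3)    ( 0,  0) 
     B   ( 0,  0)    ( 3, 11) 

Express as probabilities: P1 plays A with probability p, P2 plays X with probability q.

p = 0.7857, q = 0.2143

Work:
Find probabilities that make opponent indifferent:
P2 chooses q to make P1 indifferent between A and B
P1 chooses p to make P2 indifferent between X and Y
Mixed NE: P1 plays (A: 0.7857, B: 0.2143), P2 plays (X: 0.2143, Y: 0.7857)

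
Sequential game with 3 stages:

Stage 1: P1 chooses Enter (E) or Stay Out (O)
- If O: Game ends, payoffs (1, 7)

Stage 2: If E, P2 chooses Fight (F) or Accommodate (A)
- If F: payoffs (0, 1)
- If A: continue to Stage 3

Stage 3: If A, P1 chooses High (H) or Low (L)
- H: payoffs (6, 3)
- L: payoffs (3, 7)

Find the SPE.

SPE: (E, A, H); Outcome (6, 3)

Work:
Stage 3: P1 chooses H (6 vs 3)
Stage 2: P2: F->1, A->3 (anticipating H). Choose A
Stage 1: P1: O->1, E->6 (anticipating A, H). Choose E
SPE path: E -> A -> H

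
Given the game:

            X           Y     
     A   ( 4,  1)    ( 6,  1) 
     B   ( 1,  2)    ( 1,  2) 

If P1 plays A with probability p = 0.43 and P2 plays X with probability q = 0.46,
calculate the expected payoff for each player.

E[P1] = 2.7544, E[P2] = 1.57

Work:
E[P1] = p·q·π₁(A,X) + p·(1-q)·π₁(A,Y) + (1-p)·q·π₁(B,X) + (1-p)·(1-q)·π₁(B,Y)
= 0.43·0.46·4 + 0.43·0.54·6 + 0.57·0.46·1 + 0.57·0.54·1
= 2.7544

E[P2] = 1.57 (similar calculation)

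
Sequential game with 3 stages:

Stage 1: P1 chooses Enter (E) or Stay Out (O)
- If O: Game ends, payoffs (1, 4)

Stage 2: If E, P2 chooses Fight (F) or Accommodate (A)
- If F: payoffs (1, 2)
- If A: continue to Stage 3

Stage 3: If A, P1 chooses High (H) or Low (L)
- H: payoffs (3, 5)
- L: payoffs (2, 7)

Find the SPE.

SPE: (E, A, H); Outcome (3, 5)

Work:
Stage 3: P1 chooses H (3 vs 2)
Stage 2: P2: F->2, A->5 (anticipating H). Choose A
Stage 1: P1: O->1, E->3 (anticipating A, H). Choose E
SPE path: E -> A -> H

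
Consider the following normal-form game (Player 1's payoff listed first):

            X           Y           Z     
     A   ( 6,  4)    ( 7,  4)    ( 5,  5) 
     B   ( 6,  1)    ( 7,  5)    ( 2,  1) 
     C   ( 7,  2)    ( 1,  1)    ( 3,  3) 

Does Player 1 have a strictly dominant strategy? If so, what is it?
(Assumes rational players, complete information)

No strictly dominant strategy exists for Player 1

Work:
A strategy strictly dominates another if it gives a strictly higher payoff against every opponent action. Compare each pair of P1's strategies column-by-column:
  A vs B: [6 vs 6, 7 vs 7, 5 vs 2] → A does not strictly dominate B (column X: 6 ≤ 6)
  A vs C: [6 vs 7, 7 vs 1, 5 vs 3] → A does not strictly dominate C (column X: 6 ≤ 7)
  B vs A: [6 vs 6, 7 vs 7, 2 vs 5] → B does not strictly dominate A (column X: 6 ≤ 6)
  B vs C: [6 vs 7, 7 vs 1, 2 vs 3] → B does not strictly dominate C (column X: 6 ≤ 7)
  C vs A: [7 vs 6, 1 vs 7, 3 vs 5] → C does not strictly dominate A (column Y: 1 ≤ 7)
  C vs B: [7 vs 6, 1 vs 7, 3 vs 2] → C does not strictly dominate B (column Y: 1 ≤ 7)
No single strategy strictly dominates all others → no strictly dominant strategy.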